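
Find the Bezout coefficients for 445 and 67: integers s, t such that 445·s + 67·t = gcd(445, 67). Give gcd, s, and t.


Euclidean algorithm on (445, 67) — divide until remainder is 0:
  445 = 6 · 67 + 43
  67 = 1 · 43 + 24
  43 = 1 · 24 + 19
  24 = 1 · 19 + 5
  19 = 3 · 5 + 4
  5 = 1 · 4 + 1
  4 = 4 · 1 + 0
gcd(445, 67) = 1.
Track Bezout coefficients alongside the remainders: start with r₀ = 445 = a·1 + b·0 (s = 1, t = 0) and r₁ = 67 = a·0 + b·1 (s = 0, t = 1); each new remainder r_{k+1} = r_{k-1} − q_k·r_k inherits s_{k+1} = s_{k-1} − q_k·s_k, t_{k+1} = t_{k-1} − q_k·t_k, so r_k = a·s_k + b·t_k at every step:
  q = 6: r = 43, s = 1 − 6·0 = 1, t = 0 − 6·1 = -6  (check: 445·1 + 67·(-6) = 43)
  q = 1: r = 24, s = 0 − 1·1 = -1, t = 1 − 1·(-6) = 7  (check: 445·(-1) + 67·7 = 24)
  q = 1: r = 19, s = 1 − 1·(-1) = 2, t = -6 − 1·7 = -13  (check: 445·2 + 67·(-13) = 19)
  q = 1: r = 5, s = -1 − 1·2 = -3, t = 7 − 1·(-13) = 20  (check: 445·(-3) + 67·20 = 5)
  q = 3: r = 4, s = 2 − 3·(-3) = 11, t = -13 − 3·20 = -73  (check: 445·11 + 67·(-73) = 4)
  q = 1: r = 1, s = -3 − 1·11 = -14, t = 20 − 1·(-73) = 93  (check: 445·(-14) + 67·93 = 1)
The row with r = 1 (the gcd) gives the Bezout coefficients s = -14, t = 93.
Result: 445 · (-14) + 67 · (93) = 1.

gcd(445, 67) = 1; s = -14, t = 93 (check: 445·(-14) + 67·93 = 1).


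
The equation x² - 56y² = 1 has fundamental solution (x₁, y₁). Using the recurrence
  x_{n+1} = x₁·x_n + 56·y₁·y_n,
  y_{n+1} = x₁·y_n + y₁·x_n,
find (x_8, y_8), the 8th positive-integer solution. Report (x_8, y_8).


Step 1: Find the fundamental solution (x₁, y₁) of x² - 56y² = 1.
  Expand √56 as a continued fraction. a₀ = ⌊√56⌋ = 7; iterate m_{k+1} = d_k·a_k − m_k, d_{k+1} = (56 − m_{k+1}²)/d_k, a_{k+1} = ⌊(a₀ + m_{k+1})/d_{k+1}⌋ (starting m₀ = 0, d₀ = 1), with convergents p_k = a_k·p_{k-1} + p_{k-2}, q_k = a_k·q_{k-1} + q_{k-2} (p₋₁ = 1, q₋₁ = 0):
  k = 0: a₀ = 7; p₀/q₀ = 7/1; p₀² − 56·q₀² = 49 − 56 = -7.
  k = 1: m = 7, d = 7, a = ⌊(7 + 7)/7⌋ = 2; p/q = (2·7 + 1)/(2·1 + 0) = 15/2; p² − 56·q² = 225 − 224 = 1.
  The first convergent with p² − 56·q² = 1 gives the fundamental solution (x₁, y₁) = (15, 2).
Step 2: Apply the recurrence (x_{n+1}, y_{n+1}) = (x₁x_n + 56y₁y_n, x₁y_n + y₁x_n) repeatedly.
  From (x_1, y_1) = (15, 2): x_2 = 15·15 + 56·2·2 = 449; y_2 = 15·2 + 2·15 = 60.
  From (x_2, y_2) = (449, 60): x_3 = 15·449 + 56·2·60 = 13455; y_3 = 15·60 + 2·449 = 1798.
  From (x_3, y_3) = (13455, 1798): x_4 = 15·13455 + 56·2·1798 = 403201; y_4 = 15·1798 + 2·13455 = 53880.
  From (x_4, y_4) = (403201, 53880): x_5 = 15·403201 + 56·2·53880 = 12082575; y_5 = 15·53880 + 2·403201 = 1614602.
  From (x_5, y_5) = (12082575, 1614602): x_6 = 15·12082575 + 56·2·1614602 = 362074049; y_6 = 15·1614602 + 2·12082575 = 48384180.
  From (x_6, y_6) = (362074049, 48384180): x_7 = 15·362074049 + 56·2·48384180 = 10850138895; y_7 = 15·48384180 + 2·362074049 = 1449910798.
  From (x_7, y_7) = (10850138895, 1449910798): x_8 = 15·10850138895 + 56·2·1449910798 = 325142092801; y_8 = 15·1449910798 + 2·10850138895 = 43448939760.
Step 3: Verify x_8² - 56·y_8² = 105717380511014096025601 - 105717380511014096025600 = 1 (should be 1). ✓

(x_1, y_1) = (15, 2); (x_8, y_8) = (325142092801, 43448939760).


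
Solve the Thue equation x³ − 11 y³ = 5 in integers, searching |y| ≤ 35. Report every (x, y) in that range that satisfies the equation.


The equation is x³ - 11y³ = 5. For fixed y, x³ = 11·y³ + 5, so a solution requires the RHS to be a perfect cube.
Strategy: iterate y from -35 to 35, compute RHS = 11·y³ + 5, and check whether it is a (positive or negative) perfect cube.
Check small values of y:
  y = 0: RHS = 5 is not a perfect cube.
  y = 1: RHS = 16 is not a perfect cube.
  y = -1: RHS = -6 is not a perfect cube.
  y = 2: RHS = 93 is not a perfect cube.
  y = -2: RHS = -83 is not a perfect cube.
  y = 3: RHS = 302 is not a perfect cube.
  y = -3: RHS = -292 is not a perfect cube.
Continuing the search up to |y| = 35 finds no solutions either.
No (x, y) in the scanned range satisfies the equation.

No integer solutions with |y| ≤ 35.


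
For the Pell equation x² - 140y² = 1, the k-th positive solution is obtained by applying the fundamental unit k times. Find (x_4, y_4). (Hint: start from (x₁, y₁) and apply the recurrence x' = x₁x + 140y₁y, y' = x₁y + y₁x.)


Step 1: Find the fundamental solution (x₁, y₁) of x² - 140y² = 1.
  Expand √140 as a continued fraction. a₀ = ⌊√140⌋ = 11; iterate m_{k+1} = d_k·a_k − m_k, d_{k+1} = (140 − m_{k+1}²)/d_k, a_{k+1} = ⌊(a₀ + m_{k+1})/d_{k+1}⌋ (starting m₀ = 0, d₀ = 1), with convergents p_k = a_k·p_{k-1} + p_{k-2}, q_k = a_k·q_{k-1} + q_{k-2} (p₋₁ = 1, q₋₁ = 0):
  k = 0: a₀ = 11; p₀/q₀ = 11/1; p₀² − 140·q₀² = 121 − 140 = -19.
  k = 1: m = 11, d = 19, a = ⌊(11 + 11)/19⌋ = 1; p/q = (1·11 + 1)/(1·1 + 0) = 12/1; p² − 140·q² = 144 − 140 = 4.
  k = 2: m = 8, d = 4, a = ⌊(11 + 8)/4⌋ = 4; p/q = (4·12 + 11)/(4·1 + 1) = 59/5; p² − 140·q² = 3481 − 3500 = -19.
  k = 3: m = 8, d = 19, a = ⌊(11 + 8)/19⌋ = 1; p/q = (1·59 + 12)/(1·5 + 1) = 71/6; p² − 140·q² = 5041 − 5040 = 1.
  The first convergent with p² − 140·q² = 1 gives the fundamental solution (x₁, y₁) = (71, 6).
Step 2: Apply the recurrence (x_{n+1}, y_{n+1}) = (x₁x_n + 140y₁y_n, x₁y_n + y₁x_n) repeatedly.
  From (x_1, y_1) = (71, 6): x_2 = 71·71 + 140·6·6 = 10081; y_2 = 71·6 + 6·71 = 852.
  From (x_2, y_2) = (10081, 852): x_3 = 71·10081 + 140·6·852 = 1431431; y_3 = 71·852 + 6·10081 = 120978.
  From (x_3, y_3) = (1431431, 120978): x_4 = 71·1431431 + 140·6·120978 = 203253121; y_4 = 71·120978 + 6·1431431 = 17178024.
Step 3: Verify x_4² - 140·y_4² = 41311831196240641 - 41311831196240640 = 1 (should be 1). ✓

(x_1, y_1) = (71, 6); (x_4, y_4) = (203253121, 17178024).


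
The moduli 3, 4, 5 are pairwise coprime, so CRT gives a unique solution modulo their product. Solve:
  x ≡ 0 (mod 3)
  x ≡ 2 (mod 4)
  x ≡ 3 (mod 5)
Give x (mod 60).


Moduli 3, 4, 5 are pairwise coprime; by CRT there is a unique solution modulo M = 3 · 4 · 5 = 60.
Solve pairwise, accumulating the modulus:
  Start with x ≡ 0 (mod 3).
  Combine with x ≡ 2 (mod 4): since gcd(3, 4) = 1, we get a unique residue mod 12.
    Write x = 0 + 3·t and substitute into x ≡ 2 (mod 4): 3·t ≡ 2 − 0 = 2 (mod 4).
    The inverse of 3 mod 4 is 3 (since 3·3 = 9 = 2·4 + 1), so t ≡ 3·2 = 6 ≡ 2 (mod 4).
    Then x = 0 + 3·2 = 6, valid modulo lcm(3, 4) = 12: x ≡ 6 (mod 12).
  Combine with x ≡ 3 (mod 5): since gcd(12, 5) = 1, we get a unique residue mod 60.
    Write x = 6 + 12·t and substitute into x ≡ 3 (mod 5): 12·t ≡ 3 − 6 = -3 (mod 5).
    Reduce coefficients mod 5: 2·t ≡ 2 (mod 5).
    The inverse of 2 mod 5 is 3 (since 2·3 = 6 = 1·5 + 1), so t ≡ 3·2 = 6 ≡ 1 (mod 5).
    Then x = 6 + 12·1 = 18, valid modulo lcm(12, 5) = 60: x ≡ 18 (mod 60).
Verify: 18 mod 3 = 0 ✓, 18 mod 4 = 2 ✓, 18 mod 5 = 3 ✓.

x ≡ 18 (mod 60).


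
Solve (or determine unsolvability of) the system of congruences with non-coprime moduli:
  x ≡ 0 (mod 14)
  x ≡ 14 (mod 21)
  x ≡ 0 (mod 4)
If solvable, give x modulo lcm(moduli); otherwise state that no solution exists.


Moduli 14, 21, 4 are not pairwise coprime, so CRT works modulo lcm(m_i) when all pairwise compatibility conditions hold.
Pairwise compatibility: gcd(m_i, m_j) must divide a_i - a_j for every pair.
Merge one congruence at a time:
  Start: x ≡ 0 (mod 14).
  Combine with x ≡ 14 (mod 21): gcd(14, 21) = 7; 14 - 0 = 14, which IS divisible by 7, so compatible.
    Write x = 0 + 14·t and substitute into x ≡ 14 (mod 21): 14·t ≡ 14 − 0 = 14 (mod 21).
    Divide the congruence (and modulus) by g = 7: 2·t ≡ 2 (mod 3).
    The inverse of 2 mod 3 is 2 (since 2·2 = 4 = 1·3 + 1), so t ≡ 2·2 = 4 ≡ 1 (mod 3).
    Then x = 0 + 14·1 = 14, valid modulo lcm(14, 21) = 42: x ≡ 14 (mod 42).
  Combine with x ≡ 0 (mod 4): gcd(42, 4) = 2; 0 - 14 = -14, which IS divisible by 2, so compatible.
    Write x = 14 + 42·t and substitute into x ≡ 0 (mod 4): 42·t ≡ 0 − 14 = -14 (mod 4).
    Divide the congruence (and modulus) by g = 2: 21·t ≡ -7 (mod 2).
    Reduce coefficients mod 2: 1·t ≡ 1 (mod 2).
    So t ≡ 1 (mod 2).
    Then x = 14 + 42·1 = 56, valid modulo lcm(42, 4) = 84: x ≡ 56 (mod 84).
Verify: 56 mod 14 = 0, 56 mod 21 = 14, 56 mod 4 = 0.

x ≡ 56 (mod 84).


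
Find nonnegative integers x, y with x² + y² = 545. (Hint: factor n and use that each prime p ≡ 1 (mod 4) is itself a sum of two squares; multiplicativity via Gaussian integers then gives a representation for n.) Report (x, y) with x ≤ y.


Step 1: Factor n = 545 = 5 · 109.
Step 2: Check the mod-4 condition on each prime factor: 5 ≡ 1 (mod 4), exponent 1; 109 ≡ 1 (mod 4), exponent 1.
All primes ≡ 3 (mod 4) appear to even exponent (or don't appear), so by the two-squares theorem n IS expressible as a sum of two squares.
Step 3: Build a representation. Here n = 5 · 109 is a product of primes ≡ 1 (mod 4). Each prime p ≡ 1 (mod 4) is itself a sum of two squares; find a² by testing p − a² for a perfect square:
  5: 5 − 1² = 4 = 2² ⇒ 5 = 1² + 2².
  109: 109 − 1² = 108, 109 − 2² = 105, 109 − 3² = 100 = 10² ⇒ 109 = 3² + 10².
  Combine using the Brahmagupta–Fibonacci identity (a² + b²)(c² + d²) = (ac − bd)² + (ad + bc)² = (ac + bd)² + (ad − bc)²:
  5 · 109 = 545: from (1² + 2²)(3² + 10²), take (1·3 − 2·10, 1·10 + 2·3) = (3 − 20, 10 + 6) = (-17, 16); dropping signs (only squares matter) gives (17, 16); check 17² + 16² = 289 + 256 = 545 ✓.
Step 4: Order so x ≤ y and verify: 16² + 17² = 256 + 289 = 545 = n. ✓

n = 545 = 16² + 17² (one valid representation with x ≤ y).


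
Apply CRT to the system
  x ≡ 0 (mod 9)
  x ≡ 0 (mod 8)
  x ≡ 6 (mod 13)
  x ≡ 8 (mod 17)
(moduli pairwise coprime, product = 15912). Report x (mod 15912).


Product of moduli M = 9 · 8 · 13 · 17 = 15912.
Merge one congruence at a time:
  Start: x ≡ 0 (mod 9).
  Combine with x ≡ 0 (mod 8); new modulus lcm = 72.
    Write x = 0 + 9·t and substitute into x ≡ 0 (mod 8): 9·t ≡ 0 − 0 = 0 (mod 8).
    Reduce coefficients mod 8: 1·t ≡ 0 (mod 8).
    So t ≡ 0 (mod 8).
    Then x = 0 + 9·0 = 0, valid modulo lcm(9, 8) = 72: x ≡ 0 (mod 72).
  Combine with x ≡ 6 (mod 13); new modulus lcm = 936.
    Write x = 0 + 72·t and substitute into x ≡ 6 (mod 13): 72·t ≡ 6 − 0 = 6 (mod 13).
    Reduce coefficients mod 13: 7·t ≡ 6 (mod 13).
    The inverse of 7 mod 13 is 2 (since 7·2 = 14 = 1·13 + 1), so t ≡ 2·6 = 12 ≡ 12 (mod 13).
    Then x = 0 + 72·12 = 864, valid modulo lcm(72, 13) = 936: x ≡ 864 (mod 936).
  Combine with x ≡ 8 (mod 17); new modulus lcm = 15912.
    Write x = 864 + 936·t and substitute into x ≡ 8 (mod 17): 936·t ≡ 8 − 864 = -856 (mod 17).
    Reduce coefficients mod 17: 1·t ≡ 11 (mod 17).
    So t ≡ 11 (mod 17).
    Then x = 864 + 936·11 = 11160, valid modulo lcm(936, 17) = 15912: x ≡ 11160 (mod 15912).
Verify against each original: 11160 mod 9 = 0, 11160 mod 8 = 0, 11160 mod 13 = 6, 11160 mod 17 = 8.

x ≡ 11160 (mod 15912).


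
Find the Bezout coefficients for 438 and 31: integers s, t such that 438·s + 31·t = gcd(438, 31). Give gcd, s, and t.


Euclidean algorithm on (438, 31) — divide until remainder is 0:
  438 = 14 · 31 + 4
  31 = 7 · 4 + 3
  4 = 1 · 3 + 1
  3 = 3 · 1 + 0
gcd(438, 31) = 1.
Track Bezout coefficients alongside the remainders: start with r₀ = 438 = a·1 + b·0 (s = 1, t = 0) and r₁ = 31 = a·0 + b·1 (s = 0, t = 1); each new remainder r_{k+1} = r_{k-1} − q_k·r_k inherits s_{k+1} = s_{k-1} − q_k·s_k, t_{k+1} = t_{k-1} − q_k·t_k, so r_k = a·s_k + b·t_k at every step:
  q = 14: r = 4, s = 1 − 14·0 = 1, t = 0 − 14·1 = -14  (check: 438·1 + 31·(-14) = 4)
  q = 7: r = 3, s = 0 − 7·1 = -7, t = 1 − 7·(-14) = 99  (check: 438·(-7) + 31·99 = 3)
  q = 1: r = 1, s = 1 − 1·(-7) = 8, t = -14 − 1·99 = -113  (check: 438·8 + 31·(-113) = 1)
The row with r = 1 (the gcd) gives the Bezout coefficients s = 8, t = -113.
Result: 438 · (8) + 31 · (-113) = 1.

gcd(438, 31) = 1; s = 8, t = -113 (check: 438·8 + 31·(-113) = 1).


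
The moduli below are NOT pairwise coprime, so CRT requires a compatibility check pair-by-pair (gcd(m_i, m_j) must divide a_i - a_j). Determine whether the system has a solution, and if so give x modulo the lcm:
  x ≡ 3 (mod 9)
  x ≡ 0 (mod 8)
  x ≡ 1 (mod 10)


Moduli 9, 8, 10 are not pairwise coprime, so CRT works modulo lcm(m_i) when all pairwise compatibility conditions hold.
Pairwise compatibility: gcd(m_i, m_j) must divide a_i - a_j for every pair.
Merge one congruence at a time:
  Start: x ≡ 3 (mod 9).
  Combine with x ≡ 0 (mod 8): gcd(9, 8) = 1; 0 - 3 = -3, which IS divisible by 1, so compatible.
    Write x = 3 + 9·t and substitute into x ≡ 0 (mod 8): 9·t ≡ 0 − 3 = -3 (mod 8).
    Reduce coefficients mod 8: 1·t ≡ 5 (mod 8).
    So t ≡ 5 (mod 8).
    Then x = 3 + 9·5 = 48, valid modulo lcm(9, 8) = 72: x ≡ 48 (mod 72).
  Combine with x ≡ 1 (mod 10): gcd(72, 10) = 2, and 1 - 48 = -47 is NOT divisible by 2.
    ⇒ system is inconsistent (no integer solution).

No solution (the system is inconsistent).


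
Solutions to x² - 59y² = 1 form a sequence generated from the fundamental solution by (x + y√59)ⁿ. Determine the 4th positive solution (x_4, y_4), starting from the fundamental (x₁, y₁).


Step 1: Find the fundamental solution (x₁, y₁) of x² - 59y² = 1.
  Expand √59 as a continued fraction. a₀ = ⌊√59⌋ = 7; iterate m_{k+1} = d_k·a_k − m_k, d_{k+1} = (59 − m_{k+1}²)/d_k, a_{k+1} = ⌊(a₀ + m_{k+1})/d_{k+1}⌋ (starting m₀ = 0, d₀ = 1), with convergents p_k = a_k·p_{k-1} + p_{k-2}, q_k = a_k·q_{k-1} + q_{k-2} (p₋₁ = 1, q₋₁ = 0):
  k = 0: a₀ = 7; p₀/q₀ = 7/1; p₀² − 59·q₀² = 49 − 59 = -10.
  k = 1: m = 7, d = 10, a = ⌊(7 + 7)/10⌋ = 1; p/q = (1·7 + 1)/(1·1 + 0) = 8/1; p² − 59·q² = 64 − 59 = 5.
  k = 2: m = 3, d = 5, a = ⌊(7 + 3)/5⌋ = 2; p/q = (2·8 + 7)/(2·1 + 1) = 23/3; p² − 59·q² = 529 − 531 = -2.
  k = 3: m = 7, d = 2, a = ⌊(7 + 7)/2⌋ = 7; p/q = (7·23 + 8)/(7·3 + 1) = 169/22; p² − 59·q² = 28561 − 28556 = 5.
  k = 4: m = 7, d = 5, a = ⌊(7 + 7)/5⌋ = 2; p/q = (2·169 + 23)/(2·22 + 3) = 361/47; p² − 59·q² = 130321 − 130331 = -10.
  k = 5: m = 3, d = 10, a = ⌊(7 + 3)/10⌋ = 1; p/q = (1·361 + 169)/(1·47 + 22) = 530/69; p² − 59·q² = 280900 − 280899 = 1.
  The first convergent with p² − 59·q² = 1 gives the fundamental solution (x₁, y₁) = (530, 69).
Step 2: Apply the recurrence (x_{n+1}, y_{n+1}) = (x₁x_n + 59y₁y_n, x₁y_n + y₁x_n) repeatedly.
  From (x_1, y_1) = (530, 69): x_2 = 530·530 + 59·69·69 = 561799; y_2 = 530·69 + 69·530 = 73140.
  From (x_2, y_2) = (561799, 73140): x_3 = 530·561799 + 59·69·73140 = 595506410; y_3 = 530·73140 + 69·561799 = 77528331.
  From (x_3, y_3) = (595506410, 77528331): x_4 = 530·595506410 + 59·69·77528331 = 631236232801; y_4 = 530·77528331 + 69·595506410 = 82179957720.
Step 3: Verify x_4² - 59·y_4² = 398459181600798268305601 - 398459181600798268305600 = 1 (should be 1). ✓

(x_1, y_1) = (530, 69); (x_4, y_4) = (631236232801, 82179957720).


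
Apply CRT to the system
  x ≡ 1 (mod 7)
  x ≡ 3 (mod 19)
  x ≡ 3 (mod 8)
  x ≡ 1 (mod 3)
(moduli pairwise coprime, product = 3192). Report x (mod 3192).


Product of moduli M = 7 · 19 · 8 · 3 = 3192.
Merge one congruence at a time:
  Start: x ≡ 1 (mod 7).
  Combine with x ≡ 3 (mod 19); new modulus lcm = 133.
    Write x = 1 + 7·t and substitute into x ≡ 3 (mod 19): 7·t ≡ 3 − 1 = 2 (mod 19).
    The inverse of 7 mod 19 is 11 (since 7·11 = 77 = 4·19 + 1), so t ≡ 11·2 = 22 ≡ 3 (mod 19).
    Then x = 1 + 7·3 = 22, valid modulo lcm(7, 19) = 133: x ≡ 22 (mod 133).
  Combine with x ≡ 3 (mod 8); new modulus lcm = 1064.
    Write x = 22 + 133·t and substitute into x ≡ 3 (mod 8): 133·t ≡ 3 − 22 = -19 (mod 8).
    Reduce coefficients mod 8: 5·t ≡ 5 (mod 8).
    The inverse of 5 mod 8 is 5 (since 5·5 = 25 = 3·8 + 1), so t ≡ 5·5 = 25 ≡ 1 (mod 8).
    Then x = 22 + 133·1 = 155, valid modulo lcm(133, 8) = 1064: x ≡ 155 (mod 1064).
  Combine with x ≡ 1 (mod 3); new modulus lcm = 3192.
    Write x = 155 + 1064·t and substitute into x ≡ 1 (mod 3): 1064·t ≡ 1 − 155 = -154 (mod 3).
    Reduce coefficients mod 3: 2·t ≡ 2 (mod 3).
    The inverse of 2 mod 3 is 2 (since 2·2 = 4 = 1·3 + 1), so t ≡ 2·2 = 4 ≡ 1 (mod 3).
    Then x = 155 + 1064·1 = 1219, valid modulo lcm(1064, 3) = 3192: x ≡ 1219 (mod 3192).
Verify against each original: 1219 mod 7 = 1, 1219 mod 19 = 3, 1219 mod 8 = 3, 1219 mod 3 = 1.

x ≡ 1219 (mod 3192).


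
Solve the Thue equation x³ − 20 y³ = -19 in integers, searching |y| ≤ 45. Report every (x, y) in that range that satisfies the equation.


The equation is x³ - 20y³ = -19. For fixed y, x³ = 20·y³ − 19, so a solution requires the RHS to be a perfect cube.
Strategy: iterate y from -45 to 45, compute RHS = 20·y³ − 19, and check whether it is a (positive or negative) perfect cube.
Check small values of y:
  y = 0: RHS = -19 is not a perfect cube.
  y = 1: RHS = 1 = (1)³ ⇒ x = 1 works.
  y = -1: RHS = -39 is not a perfect cube.
  y = 2: RHS = 141 is not a perfect cube.
  y = -2: RHS = -179 is not a perfect cube.
  y = 3: RHS = 521 is not a perfect cube.
  y = -3: RHS = -559 is not a perfect cube.
Continuing the search up to |y| = 45 finds no further solutions beyond those listed.
Collected solutions: (1, 1).

Solutions (with |y| ≤ 45): (1, 1).


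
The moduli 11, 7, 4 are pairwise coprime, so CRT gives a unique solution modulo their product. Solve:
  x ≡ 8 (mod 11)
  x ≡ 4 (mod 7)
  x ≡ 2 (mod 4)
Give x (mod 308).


Moduli 11, 7, 4 are pairwise coprime; by CRT there is a unique solution modulo M = 11 · 7 · 4 = 308.
Solve pairwise, accumulating the modulus:
  Start with x ≡ 8 (mod 11).
  Combine with x ≡ 4 (mod 7): since gcd(11, 7) = 1, we get a unique residue mod 77.
    Write x = 8 + 11·t and substitute into x ≡ 4 (mod 7): 11·t ≡ 4 − 8 = -4 (mod 7).
    Reduce coefficients mod 7: 4·t ≡ 3 (mod 7).
    The inverse of 4 mod 7 is 2 (since 4·2 = 8 = 1·7 + 1), so t ≡ 2·3 = 6 ≡ 6 (mod 7).
    Then x = 8 + 11·6 = 74, valid modulo lcm(11, 7) = 77: x ≡ 74 (mod 77).
  Combine with x ≡ 2 (mod 4): since gcd(77, 4) = 1, we get a unique residue mod 308.
    Write x = 74 + 77·t and substitute into x ≡ 2 (mod 4): 77·t ≡ 2 − 74 = -72 (mod 4).
    Reduce coefficients mod 4: 1·t ≡ 0 (mod 4).
    So t ≡ 0 (mod 4).
    Then x = 74 + 77·0 = 74, valid modulo lcm(77, 4) = 308: x ≡ 74 (mod 308).
Verify: 74 mod 11 = 8 ✓, 74 mod 7 = 4 ✓, 74 mod 4 = 2 ✓.

x ≡ 74 (mod 308).


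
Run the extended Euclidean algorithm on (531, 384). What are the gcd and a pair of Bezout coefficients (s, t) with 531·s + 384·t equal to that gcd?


Euclidean algorithm on (531, 384) — divide until remainder is 0:
  531 = 1 · 384 + 147
  384 = 2 · 147 + 90
  147 = 1 · 90 + 57
  90 = 1 · 57 + 33
  57 = 1 · 33 + 24
  33 = 1 · 24 + 9
  24 = 2 · 9 + 6
  9 = 1 · 6 + 3
  6 = 2 · 3 + 0
gcd(531, 384) = 3.
Track Bezout coefficients alongside the remainders: start with r₀ = 531 = a·1 + b·0 (s = 1, t = 0) and r₁ = 384 = a·0 + b·1 (s = 0, t = 1); each new remainder r_{k+1} = r_{k-1} − q_k·r_k inherits s_{k+1} = s_{k-1} − q_k·s_k, t_{k+1} = t_{k-1} − q_k·t_k, so r_k = a·s_k + b·t_k at every step:
  q = 1: r = 147, s = 1 − 1·0 = 1, t = 0 − 1·1 = -1  (check: 531·1 + 384·(-1) = 147)
  q = 2: r = 90, s = 0 − 2·1 = -2, t = 1 − 2·(-1) = 3  (check: 531·(-2) + 384·3 = 90)
  q = 1: r = 57, s = 1 − 1·(-2) = 3, t = -1 − 1·3 = -4  (check: 531·3 + 384·(-4) = 57)
  q = 1: r = 33, s = -2 − 1·3 = -5, t = 3 − 1·(-4) = 7  (check: 531·(-5) + 384·7 = 33)
  q = 1: r = 24, s = 3 − 1·(-5) = 8, t = -4 − 1·7 = -11  (check: 531·8 + 384·(-11) = 24)
  q = 1: r = 9, s = -5 − 1·8 = -13, t = 7 − 1·(-11) = 18  (check: 531·(-13) + 384·18 = 9)
  q = 2: r = 6, s = 8 − 2·(-13) = 34, t = -11 − 2·18 = -47  (check: 531·34 + 384·(-47) = 6)
  q = 1: r = 3, s = -13 − 1·34 = -47, t = 18 − 1·(-47) = 65  (check: 531·(-47) + 384·65 = 3)
The row with r = 3 (the gcd) gives the Bezout coefficients s = -47, t = 65.
Result: 531 · (-47) + 384 · (65) = 3.

gcd(531, 384) = 3; s = -47, t = 65 (check: 531·(-47) + 384·65 = 3).


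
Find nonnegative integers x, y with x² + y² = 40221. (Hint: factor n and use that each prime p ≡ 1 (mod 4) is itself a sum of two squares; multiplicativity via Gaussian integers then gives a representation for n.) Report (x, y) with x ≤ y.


Step 1: Factor n = 40221 = 3^2 · 41 · 109.
Step 2: Check the mod-4 condition on each prime factor: 3 ≡ 3 (mod 4), exponent 2 (must be even); 41 ≡ 1 (mod 4), exponent 1; 109 ≡ 1 (mod 4), exponent 1.
All primes ≡ 3 (mod 4) appear to even exponent (or don't appear), so by the two-squares theorem n IS expressible as a sum of two squares.
Step 3: Build a representation. Group n = k² · m with k = 3 and m = 41 · 109 = 4469 (a product of primes ≡ 1 (mod 4)); a representation of m scales to one of n via (k·x)² + (k·y)² = k²(x² + y²). Each prime p ≡ 1 (mod 4) is itself a sum of two squares; find a² by testing p − a² for a perfect square:
  41: 41 − 1² = 40, 41 − 2² = 37, 41 − 3² = 32, 41 − 4² = 25 = 5² ⇒ 41 = 4² + 5².
  109: 109 − 1² = 108, 109 − 2² = 105, 109 − 3² = 100 = 10² ⇒ 109 = 3² + 10².
  Combine using the Brahmagupta–Fibonacci identity (a² + b²)(c² + d²) = (ac − bd)² + (ad + bc)² = (ac + bd)² + (ad − bc)²:
  41 · 109 = 4469: from (4² + 5²)(3² + 10²), take (4·3 − 5·10, 4·10 + 5·3) = (12 − 50, 40 + 15) = (-38, 55); dropping signs (only squares matter) gives (38, 55); check 38² + 55² = 1444 + 3025 = 4469 ✓.
  Scale by k = 3: (3·38, 3·55) = (114, 165).
Step 4: Order so x ≤ y and verify: 114² + 165² = 12996 + 27225 = 40221 = n. ✓

n = 40221 = 114² + 165² (one valid representation with x ≤ y).


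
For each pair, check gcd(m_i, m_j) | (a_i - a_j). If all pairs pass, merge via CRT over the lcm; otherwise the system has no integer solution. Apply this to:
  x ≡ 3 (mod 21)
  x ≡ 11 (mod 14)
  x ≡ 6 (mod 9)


Moduli 21, 14, 9 are not pairwise coprime, so CRT works modulo lcm(m_i) when all pairwise compatibility conditions hold.
Pairwise compatibility: gcd(m_i, m_j) must divide a_i - a_j for every pair.
Merge one congruence at a time:
  Start: x ≡ 3 (mod 21).
  Combine with x ≡ 11 (mod 14): gcd(21, 14) = 7, and 11 - 3 = 8 is NOT divisible by 7.
    ⇒ system is inconsistent (no integer solution).

No solution (the system is inconsistent).


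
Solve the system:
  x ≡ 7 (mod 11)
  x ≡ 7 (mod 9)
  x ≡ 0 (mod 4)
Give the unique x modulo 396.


Moduli 11, 9, 4 are pairwise coprime; by CRT there is a unique solution modulo M = 11 · 9 · 4 = 396.
Solve pairwise, accumulating the modulus:
  Start with x ≡ 7 (mod 11).
  Combine with x ≡ 7 (mod 9): since gcd(11, 9) = 1, we get a unique residue mod 99.
    Write x = 7 + 11·t and substitute into x ≡ 7 (mod 9): 11·t ≡ 7 − 7 = 0 (mod 9).
    Reduce coefficients mod 9: 2·t ≡ 0 (mod 9).
    The inverse of 2 mod 9 is 5 (since 2·5 = 10 = 1·9 + 1), so t ≡ 5·0 = 0 ≡ 0 (mod 9).
    Then x = 7 + 11·0 = 7, valid modulo lcm(11, 9) = 99: x ≡ 7 (mod 99).
  Combine with x ≡ 0 (mod 4): since gcd(99, 4) = 1, we get a unique residue mod 396.
    Write x = 7 + 99·t and substitute into x ≡ 0 (mod 4): 99·t ≡ 0 − 7 = -7 (mod 4).
    Reduce coefficients mod 4: 3·t ≡ 1 (mod 4).
    The inverse of 3 mod 4 is 3 (since 3·3 = 9 = 2·4 + 1), so t ≡ 3·1 = 3 ≡ 3 (mod 4).
    Then x = 7 + 99·3 = 304, valid modulo lcm(99, 4) = 396: x ≡ 304 (mod 396).
Verify: 304 mod 11 = 7 ✓, 304 mod 9 = 7 ✓, 304 mod 4 = 0 ✓.

x ≡ 304 (mod 396).


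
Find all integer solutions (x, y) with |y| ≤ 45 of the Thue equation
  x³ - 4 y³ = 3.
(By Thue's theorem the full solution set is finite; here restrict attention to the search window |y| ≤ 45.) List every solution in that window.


The equation is x³ - 4y³ = 3. For fixed y, x³ = 4·y³ + 3, so a solution requires the RHS to be a perfect cube.
Strategy: iterate y from -45 to 45, compute RHS = 4·y³ + 3, and check whether it is a (positive or negative) perfect cube.
Check small values of y:
  y = 0: RHS = 3 is not a perfect cube.
  y = 1: RHS = 7 is not a perfect cube.
  y = -1: RHS = -1 = (-1)³ ⇒ x = -1 works.
  y = 2: RHS = 35 is not a perfect cube.
  y = -2: RHS = -29 is not a perfect cube.
  y = 3: RHS = 111 is not a perfect cube.
  y = -3: RHS = -105 is not a perfect cube.
Continuing the search up to |y| = 45 finds no further solutions beyond those listed.
Collected solutions: (-1, -1).

Solutions (with |y| ≤ 45): (-1, -1).


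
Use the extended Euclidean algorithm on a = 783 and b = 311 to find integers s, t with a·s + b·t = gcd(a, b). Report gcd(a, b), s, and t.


Euclidean algorithm on (783, 311) — divide until remainder is 0:
  783 = 2 · 311 + 161
  311 = 1 · 161 + 150
  161 = 1 · 150 + 11
  150 = 13 · 11 + 7
  11 = 1 · 7 + 4
  7 = 1 · 4 + 3
  4 = 1 · 3 + 1
  3 = 3 · 1 + 0
gcd(783, 311) = 1.
Track Bezout coefficients alongside the remainders: start with r₀ = 783 = a·1 + b·0 (s = 1, t = 0) and r₁ = 311 = a·0 + b·1 (s = 0, t = 1); each new remainder r_{k+1} = r_{k-1} − q_k·r_k inherits s_{k+1} = s_{k-1} − q_k·s_k, t_{k+1} = t_{k-1} − q_k·t_k, so r_k = a·s_k + b·t_k at every step:
  q = 2: r = 161, s = 1 − 2·0 = 1, t = 0 − 2·1 = -2  (check: 783·1 + 311·(-2) = 161)
  q = 1: r = 150, s = 0 − 1·1 = -1, t = 1 − 1·(-2) = 3  (check: 783·(-1) + 311·3 = 150)
  q = 1: r = 11, s = 1 − 1·(-1) = 2, t = -2 − 1·3 = -5  (check: 783·2 + 311·(-5) = 11)
  q = 13: r = 7, s = -1 − 13·2 = -27, t = 3 − 13·(-5) = 68  (check: 783·(-27) + 311·68 = 7)
  q = 1: r = 4, s = 2 − 1·(-27) = 29, t = -5 − 1·68 = -73  (check: 783·29 + 311·(-73) = 4)
  q = 1: r = 3, s = -27 − 1·29 = -56, t = 68 − 1·(-73) = 141  (check: 783·(-56) + 311·141 = 3)
  q = 1: r = 1, s = 29 − 1·(-56) = 85, t = -73 − 1·141 = -214  (check: 783·85 + 311·(-214) = 1)
The row with r = 1 (the gcd) gives the Bezout coefficients s = 85, t = -214.
Result: 783 · (85) + 311 · (-214) = 1.

gcd(783, 311) = 1; s = 85, t = -214 (check: 783·85 + 311·(-214) = 1).


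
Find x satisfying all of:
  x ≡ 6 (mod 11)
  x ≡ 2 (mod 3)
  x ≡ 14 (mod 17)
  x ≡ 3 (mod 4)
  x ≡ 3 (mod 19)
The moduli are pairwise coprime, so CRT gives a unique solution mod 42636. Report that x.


Product of moduli M = 11 · 3 · 17 · 4 · 19 = 42636.
Merge one congruence at a time:
  Start: x ≡ 6 (mod 11).
  Combine with x ≡ 2 (mod 3); new modulus lcm = 33.
    Write x = 6 + 11·t and substitute into x ≡ 2 (mod 3): 11·t ≡ 2 − 6 = -4 (mod 3).
    Reduce coefficients mod 3: 2·t ≡ 2 (mod 3).
    The inverse of 2 mod 3 is 2 (since 2·2 = 4 = 1·3 + 1), so t ≡ 2·2 = 4 ≡ 1 (mod 3).
    Then x = 6 + 11·1 = 17, valid modulo lcm(11, 3) = 33: x ≡ 17 (mod 33).
  Combine with x ≡ 14 (mod 17); new modulus lcm = 561.
    Write x = 17 + 33·t and substitute into x ≡ 14 (mod 17): 33·t ≡ 14 − 17 = -3 (mod 17).
    Reduce coefficients mod 17: 16·t ≡ 14 (mod 17).
    The inverse of 16 mod 17 is 16 (since 16·16 = 256 = 15·17 + 1), so t ≡ 16·14 = 224 ≡ 3 (mod 17).
    Then x = 17 + 33·3 = 116, valid modulo lcm(33, 17) = 561: x ≡ 116 (mod 561).
  Combine with x ≡ 3 (mod 4); new modulus lcm = 2244.
    Write x = 116 + 561·t and substitute into x ≡ 3 (mod 4): 561·t ≡ 3 − 116 = -113 (mod 4).
    Reduce coefficients mod 4: 1·t ≡ 3 (mod 4).
    So t ≡ 3 (mod 4).
    Then x = 116 + 561·3 = 1799, valid modulo lcm(561, 4) = 2244: x ≡ 1799 (mod 2244).
  Combine with x ≡ 3 (mod 19); new modulus lcm = 42636.
    Write x = 1799 + 2244·t and substitute into x ≡ 3 (mod 19): 2244·t ≡ 3 − 1799 = -1796 (mod 19).
    Reduce coefficients mod 19: 2·t ≡ 9 (mod 19).
    The inverse of 2 mod 19 is 10 (since 2·10 = 20 = 1·19 + 1), so t ≡ 10·9 = 90 ≡ 14 (mod 19).
    Then x = 1799 + 2244·14 = 33215, valid modulo lcm(2244, 19) = 42636: x ≡ 33215 (mod 42636).
Verify against each original: 33215 mod 11 = 6, 33215 mod 3 = 2, 33215 mod 17 = 14, 33215 mod 4 = 3, 33215 mod 19 = 3.

x ≡ 33215 (mod 42636).


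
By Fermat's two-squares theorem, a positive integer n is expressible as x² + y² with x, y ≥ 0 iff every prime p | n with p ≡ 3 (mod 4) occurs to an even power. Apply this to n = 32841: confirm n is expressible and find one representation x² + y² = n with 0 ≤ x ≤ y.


Step 1: Factor n = 32841 = 3^2 · 41 · 89.
Step 2: Check the mod-4 condition on each prime factor: 3 ≡ 3 (mod 4), exponent 2 (must be even); 41 ≡ 1 (mod 4), exponent 1; 89 ≡ 1 (mod 4), exponent 1.
All primes ≡ 3 (mod 4) appear to even exponent (or don't appear), so by the two-squares theorem n IS expressible as a sum of two squares.
Step 3: Build a representation. Group n = k² · m with k = 3 and m = 41 · 89 = 3649 (a product of primes ≡ 1 (mod 4)); a representation of m scales to one of n via (k·x)² + (k·y)² = k²(x² + y²). Each prime p ≡ 1 (mod 4) is itself a sum of two squares; find a² by testing p − a² for a perfect square:
  41: 41 − 1² = 40, 41 − 2² = 37, 41 − 3² = 32, 41 − 4² = 25 = 5² ⇒ 41 = 4² + 5².
  89: 89 − 1² = 88, 89 − 2² = 85, 89 − 3² = 80, 89 − 4² = 73, 89 − 5² = 64 = 8² ⇒ 89 = 5² + 8².
  Combine using the Brahmagupta–Fibonacci identity (a² + b²)(c² + d²) = (ac − bd)² + (ad + bc)² = (ac + bd)² + (ad − bc)²:
  41 · 89 = 3649: from (4² + 5²)(5² + 8²), take (4·5 − 5·8, 4·8 + 5·5) = (20 − 40, 32 + 25) = (-20, 57); dropping signs (only squares matter) gives (20, 57); check 20² + 57² = 400 + 3249 = 3649 ✓.
  Scale by k = 3: (3·20, 3·57) = (60, 171).
Step 4: Order so x ≤ y and verify: 60² + 171² = 3600 + 29241 = 32841 = n. ✓

n = 32841 = 60² + 171² (one valid representation with x ≤ y).


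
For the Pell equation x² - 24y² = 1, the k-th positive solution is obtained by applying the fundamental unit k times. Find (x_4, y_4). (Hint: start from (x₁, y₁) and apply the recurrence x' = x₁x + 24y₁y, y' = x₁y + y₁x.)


Step 1: Find the fundamental solution (x₁, y₁) of x² - 24y² = 1.
  Expand √24 as a continued fraction. a₀ = ⌊√24⌋ = 4; iterate m_{k+1} = d_k·a_k − m_k, d_{k+1} = (24 − m_{k+1}²)/d_k, a_{k+1} = ⌊(a₀ + m_{k+1})/d_{k+1}⌋ (starting m₀ = 0, d₀ = 1), with convergents p_k = a_k·p_{k-1} + p_{k-2}, q_k = a_k·q_{k-1} + q_{k-2} (p₋₁ = 1, q₋₁ = 0):
  k = 0: a₀ = 4; p₀/q₀ = 4/1; p₀² − 24·q₀² = 16 − 24 = -8.
  k = 1: m = 4, d = 8, a = ⌊(4 + 4)/8⌋ = 1; p/q = (1·4 + 1)/(1·1 + 0) = 5/1; p² − 24·q² = 25 − 24 = 1.
  The first convergent with p² − 24·q² = 1 gives the fundamental solution (x₁, y₁) = (5, 1).
Step 2: Apply the recurrence (x_{n+1}, y_{n+1}) = (x₁x_n + 24y₁y_n, x₁y_n + y₁x_n) repeatedly.
  From (x_1, y_1) = (5, 1): x_2 = 5·5 + 24·1·1 = 49; y_2 = 5·1 + 1·5 = 10.
  From (x_2, y_2) = (49, 10): x_3 = 5·49 + 24·1·10 = 485; y_3 = 5·10 + 1·49 = 99.
  From (x_3, y_3) = (485, 99): x_4 = 5·485 + 24·1·99 = 4801; y_4 = 5·99 + 1·485 = 980.
Step 3: Verify x_4² - 24·y_4² = 23049601 - 23049600 = 1 (should be 1). ✓

(x_1, y_1) = (5, 1); (x_4, y_4) = (4801, 980).


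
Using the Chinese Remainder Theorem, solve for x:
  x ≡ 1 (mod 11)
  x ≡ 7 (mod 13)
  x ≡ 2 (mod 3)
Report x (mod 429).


Moduli 11, 13, 3 are pairwise coprime; by CRT there is a unique solution modulo M = 11 · 13 · 3 = 429.
Solve pairwise, accumulating the modulus:
  Start with x ≡ 1 (mod 11).
  Combine with x ≡ 7 (mod 13): since gcd(11, 13) = 1, we get a unique residue mod 143.
    Write x = 1 + 11·t and substitute into x ≡ 7 (mod 13): 11·t ≡ 7 − 1 = 6 (mod 13).
    The inverse of 11 mod 13 is 6 (since 11·6 = 66 = 5·13 + 1), so t ≡ 6·6 = 36 ≡ 10 (mod 13).
    Then x = 1 + 11·10 = 111, valid modulo lcm(11, 13) = 143: x ≡ 111 (mod 143).
  Combine with x ≡ 2 (mod 3): since gcd(143, 3) = 1, we get a unique residue mod 429.
    Write x = 111 + 143·t and substitute into x ≡ 2 (mod 3): 143·t ≡ 2 − 111 = -109 (mod 3).
    Reduce coefficients mod 3: 2·t ≡ 2 (mod 3).
    The inverse of 2 mod 3 is 2 (since 2·2 = 4 = 1·3 + 1), so t ≡ 2·2 = 4 ≡ 1 (mod 3).
    Then x = 111 + 143·1 = 254, valid modulo lcm(143, 3) = 429: x ≡ 254 (mod 429).
Verify: 254 mod 11 = 1 ✓, 254 mod 13 = 7 ✓, 254 mod 3 = 2 ✓.

x ≡ 254 (mod 429).


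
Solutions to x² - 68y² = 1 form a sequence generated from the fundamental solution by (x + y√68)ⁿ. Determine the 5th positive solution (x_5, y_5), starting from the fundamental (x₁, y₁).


Step 1: Find the fundamental solution (x₁, y₁) of x² - 68y² = 1.
  Expand √68 as a continued fraction. a₀ = ⌊√68⌋ = 8; iterate m_{k+1} = d_k·a_k − m_k, d_{k+1} = (68 − m_{k+1}²)/d_k, a_{k+1} = ⌊(a₀ + m_{k+1})/d_{k+1}⌋ (starting m₀ = 0, d₀ = 1), with convergents p_k = a_k·p_{k-1} + p_{k-2}, q_k = a_k·q_{k-1} + q_{k-2} (p₋₁ = 1, q₋₁ = 0):
  k = 0: a₀ = 8; p₀/q₀ = 8/1; p₀² − 68·q₀² = 64 − 68 = -4.
  k = 1: m = 8, d = 4, a = ⌊(8 + 8)/4⌋ = 4; p/q = (4·8 + 1)/(4·1 + 0) = 33/4; p² − 68·q² = 1089 − 1088 = 1.
  The first convergent with p² − 68·q² = 1 gives the fundamental solution (x₁, y₁) = (33, 4).
Step 2: Apply the recurrence (x_{n+1}, y_{n+1}) = (x₁x_n + 68y₁y_n, x₁y_n + y₁x_n) repeatedly.
  From (x_1, y_1) = (33, 4): x_2 = 33·33 + 68·4·4 = 2177; y_2 = 33·4 + 4·33 = 264.
  From (x_2, y_2) = (2177, 264): x_3 = 33·2177 + 68·4·264 = 143649; y_3 = 33·264 + 4·2177 = 17420.
  From (x_3, y_3) = (143649, 17420): x_4 = 33·143649 + 68·4·17420 = 9478657; y_4 = 33·17420 + 4·143649 = 1149456.
  From (x_4, y_4) = (9478657, 1149456): x_5 = 33·9478657 + 68·4·1149456 = 625447713; y_5 = 33·1149456 + 4·9478657 = 75846676.
Step 3: Verify x_5² - 68·y_5² = 391184841696930369 - 391184841696930368 = 1 (should be 1). ✓

(x_1, y_1) = (33, 4); (x_5, y_5) = (625447713, 75846676).


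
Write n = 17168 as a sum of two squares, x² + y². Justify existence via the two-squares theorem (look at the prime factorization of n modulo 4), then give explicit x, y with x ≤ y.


Step 1: Factor n = 17168 = 2^4 · 29 · 37.
Step 2: Check the mod-4 condition on each prime factor: 2 = 2 (special); 29 ≡ 1 (mod 4), exponent 1; 37 ≡ 1 (mod 4), exponent 1.
All primes ≡ 3 (mod 4) appear to even exponent (or don't appear), so by the two-squares theorem n IS expressible as a sum of two squares.
Step 3: Build a representation. Group n = k² · m with k = 4 and m = 29 · 37 = 1073 (a product of primes ≡ 1 (mod 4)); a representation of m scales to one of n via (k·x)² + (k·y)² = k²(x² + y²). Each prime p ≡ 1 (mod 4) is itself a sum of two squares; find a² by testing p − a² for a perfect square:
  29: 29 − 1² = 28, 29 − 2² = 25 = 5² ⇒ 29 = 2² + 5².
  37: 37 − 1² = 36 = 6² ⇒ 37 = 1² + 6².
  Combine using the Brahmagupta–Fibonacci identity (a² + b²)(c² + d²) = (ac − bd)² + (ad + bc)² = (ac + bd)² + (ad − bc)²:
  29 · 37 = 1073: from (2² + 5²)(1² + 6²), take (2·1 − 5·6, 2·6 + 5·1) = (2 − 30, 12 + 5) = (-28, 17); dropping signs (only squares matter) gives (28, 17); check 28² + 17² = 784 + 289 = 1073 ✓.
  Scale by k = 4: (4·28, 4·17) = (112, 68).
Step 4: Order so x ≤ y and verify: 68² + 112² = 4624 + 12544 = 17168 = n. ✓

n = 17168 = 68² + 112² (one valid representation with x ≤ y).


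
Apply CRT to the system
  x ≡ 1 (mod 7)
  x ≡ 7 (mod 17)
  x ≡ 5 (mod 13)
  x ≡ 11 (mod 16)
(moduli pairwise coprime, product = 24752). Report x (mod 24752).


Product of moduli M = 7 · 17 · 13 · 16 = 24752.
Merge one congruence at a time:
  Start: x ≡ 1 (mod 7).
  Combine with x ≡ 7 (mod 17); new modulus lcm = 119.
    Write x = 1 + 7·t and substitute into x ≡ 7 (mod 17): 7·t ≡ 7 − 1 = 6 (mod 17).
    The inverse of 7 mod 17 is 5 (since 7·5 = 35 = 2·17 + 1), so t ≡ 5·6 = 30 ≡ 13 (mod 17).
    Then x = 1 + 7·13 = 92, valid modulo lcm(7, 17) = 119: x ≡ 92 (mod 119).
  Combine with x ≡ 5 (mod 13); new modulus lcm = 1547.
    Write x = 92 + 119·t and substitute into x ≡ 5 (mod 13): 119·t ≡ 5 − 92 = -87 (mod 13).
    Reduce coefficients mod 13: 2·t ≡ 4 (mod 13).
    The inverse of 2 mod 13 is 7 (since 2·7 = 14 = 1·13 + 1), so t ≡ 7·4 = 28 ≡ 2 (mod 13).
    Then x = 92 + 119·2 = 330, valid modulo lcm(119, 13) = 1547: x ≡ 330 (mod 1547).
  Combine with x ≡ 11 (mod 16); new modulus lcm = 24752.
    Write x = 330 + 1547·t and substitute into x ≡ 11 (mod 16): 1547·t ≡ 11 − 330 = -319 (mod 16).
    Reduce coefficients mod 16: 11·t ≡ 1 (mod 16).
    The inverse of 11 mod 16 is 3 (since 11·3 = 33 = 2·16 + 1), so t ≡ 3·1 = 3 ≡ 3 (mod 16).
    Then x = 330 + 1547·3 = 4971, valid modulo lcm(1547, 16) = 24752: x ≡ 4971 (mod 24752).
Verify against each original: 4971 mod 7 = 1, 4971 mod 17 = 7, 4971 mod 13 = 5, 4971 mod 16 = 11.

x ≡ 4971 (mod 24752).


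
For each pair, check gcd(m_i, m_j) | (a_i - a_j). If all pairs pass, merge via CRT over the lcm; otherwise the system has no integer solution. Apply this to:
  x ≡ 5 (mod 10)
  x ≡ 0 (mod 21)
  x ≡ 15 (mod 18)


Moduli 10, 21, 18 are not pairwise coprime, so CRT works modulo lcm(m_i) when all pairwise compatibility conditions hold.
Pairwise compatibility: gcd(m_i, m_j) must divide a_i - a_j for every pair.
Merge one congruence at a time:
  Start: x ≡ 5 (mod 10).
  Combine with x ≡ 0 (mod 21): gcd(10, 21) = 1; 0 - 5 = -5, which IS divisible by 1, so compatible.
    Write x = 5 + 10·t and substitute into x ≡ 0 (mod 21): 10·t ≡ 0 − 5 = -5 (mod 21).
    Reduce coefficients mod 21: 10·t ≡ 16 (mod 21).
    The inverse of 10 mod 21 is 19 (since 10·19 = 190 = 9·21 + 1), so t ≡ 19·16 = 304 ≡ 10 (mod 21).
    Then x = 5 + 10·10 = 105, valid modulo lcm(10, 21) = 210: x ≡ 105 (mod 210).
  Combine with x ≡ 15 (mod 18): gcd(210, 18) = 6; 15 - 105 = -90, which IS divisible by 6, so compatible.
    Write x = 105 + 210·t and substitute into x ≡ 15 (mod 18): 210·t ≡ 15 − 105 = -90 (mod 18).
    Divide the congruence (and modulus) by g = 6: 35·t ≡ -15 (mod 3).
    Reduce coefficients mod 3: 2·t ≡ 0 (mod 3).
    The inverse of 2 mod 3 is 2 (since 2·2 = 4 = 1·3 + 1), so t ≡ 2·0 = 0 ≡ 0 (mod 3).
    Then x = 105 + 210·0 = 105, valid modulo lcm(210, 18) = 630: x ≡ 105 (mod 630).
Verify: 105 mod 10 = 5, 105 mod 21 = 0, 105 mod 18 = 15.

x ≡ 105 (mod 630).


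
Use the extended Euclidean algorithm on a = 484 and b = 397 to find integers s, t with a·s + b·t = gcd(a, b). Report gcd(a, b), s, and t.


Euclidean algorithm on (484, 397) — divide until remainder is 0:
  484 = 1 · 397 + 87
  397 = 4 · 87 + 49
  87 = 1 · 49 + 38
  49 = 1 · 38 + 11
  38 = 3 · 11 + 5
  11 = 2 · 5 + 1
  5 = 5 · 1 + 0
gcd(484, 397) = 1.
Track Bezout coefficients alongside the remainders: start with r₀ = 484 = a·1 + b·0 (s = 1, t = 0) and r₁ = 397 = a·0 + b·1 (s = 0, t = 1); each new remainder r_{k+1} = r_{k-1} − q_k·r_k inherits s_{k+1} = s_{k-1} − q_k·s_k, t_{k+1} = t_{k-1} − q_k·t_k, so r_k = a·s_k + b·t_k at every step:
  q = 1: r = 87, s = 1 − 1·0 = 1, t = 0 − 1·1 = -1  (check: 484·1 + 397·(-1) = 87)
  q = 4: r = 49, s = 0 − 4·1 = -4, t = 1 − 4·(-1) = 5  (check: 484·(-4) + 397·5 = 49)
  q = 1: r = 38, s = 1 − 1·(-4) = 5, t = -1 − 1·5 = -6  (check: 484·5 + 397·(-6) = 38)
  q = 1: r = 11, s = -4 − 1·5 = -9, t = 5 − 1·(-6) = 11  (check: 484·(-9) + 397·11 = 11)
  q = 3: r = 5, s = 5 − 3·(-9) = 32, t = -6 − 3·11 = -39  (check: 484·32 + 397·(-39) = 5)
  q = 2: r = 1, s = -9 − 2·32 = -73, t = 11 − 2·(-39) = 89  (check: 484·(-73) + 397·89 = 1)
The row with r = 1 (the gcd) gives the Bezout coefficients s = -73, t = 89.
Result: 484 · (-73) + 397 · (89) = 1.

gcd(484, 397) = 1; s = -73, t = 89 (check: 484·(-73) + 397·89 = 1).
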